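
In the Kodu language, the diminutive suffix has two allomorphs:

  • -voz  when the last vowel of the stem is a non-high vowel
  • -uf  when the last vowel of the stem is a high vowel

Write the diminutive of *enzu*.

enzuuf

*enzu* — last vowel /u/ (a high vowel) → -uf → *enzuuf*.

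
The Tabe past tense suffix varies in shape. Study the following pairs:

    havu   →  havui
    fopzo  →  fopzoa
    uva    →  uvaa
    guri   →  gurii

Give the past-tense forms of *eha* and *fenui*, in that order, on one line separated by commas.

Looking at the last vowel of each stem: -i when the last vowel of the stem is a high vowel (*havu*, *guri*); -a when the last vowel of the stem is a non-high vowel (*fopzo*, *uva*).
Since the last vowel of *eha* is /a/ (a non-high vowel), it takes -a, giving *ehaa*.
The last vowel of *fenui* is /i/, which is a high vowel, so the suffix is -i, giving *fenuii*.

ehaa, fenuii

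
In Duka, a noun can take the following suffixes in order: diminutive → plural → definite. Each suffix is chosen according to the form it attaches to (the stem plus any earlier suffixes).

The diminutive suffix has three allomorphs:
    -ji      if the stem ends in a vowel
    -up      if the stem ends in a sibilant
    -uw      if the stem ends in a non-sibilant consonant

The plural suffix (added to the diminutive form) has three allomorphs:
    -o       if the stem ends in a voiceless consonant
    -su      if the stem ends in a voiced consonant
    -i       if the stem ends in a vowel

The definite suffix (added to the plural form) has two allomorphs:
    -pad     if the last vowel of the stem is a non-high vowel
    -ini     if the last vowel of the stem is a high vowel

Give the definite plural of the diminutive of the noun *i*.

The final sound of *i* is /i/, which is a vowel, so the diminutive suffix is -ji, giving *iji*.
The diminutive form *iji*: final sound = /i/, a vowel → -i → *ijii*.
Since the last vowel of the plural form *ijii* is /i/ (a high vowel), it takes -ini, giving *ijiiini*.

ijiiini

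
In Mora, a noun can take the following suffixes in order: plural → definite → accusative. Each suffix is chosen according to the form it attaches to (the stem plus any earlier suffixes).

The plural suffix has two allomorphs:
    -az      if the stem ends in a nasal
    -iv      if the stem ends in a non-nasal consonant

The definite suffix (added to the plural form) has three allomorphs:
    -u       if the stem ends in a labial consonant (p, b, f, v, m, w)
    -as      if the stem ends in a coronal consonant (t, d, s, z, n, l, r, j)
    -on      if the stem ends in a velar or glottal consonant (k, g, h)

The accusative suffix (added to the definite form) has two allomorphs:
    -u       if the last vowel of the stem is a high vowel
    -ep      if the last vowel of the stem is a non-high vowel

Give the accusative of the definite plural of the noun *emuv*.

emuvivuu

The final consonant of *emuv* is /v/, which is non-nasal, so the plural suffix is -iv, giving *emuviv*.
The plural form *emuviv* — final consonant /v/ (labial) → -u → *emuvivu*.
Since the last vowel of the definite form *emuvivu* is /u/ (a high vowel), it takes -u, giving *emuvivuu*.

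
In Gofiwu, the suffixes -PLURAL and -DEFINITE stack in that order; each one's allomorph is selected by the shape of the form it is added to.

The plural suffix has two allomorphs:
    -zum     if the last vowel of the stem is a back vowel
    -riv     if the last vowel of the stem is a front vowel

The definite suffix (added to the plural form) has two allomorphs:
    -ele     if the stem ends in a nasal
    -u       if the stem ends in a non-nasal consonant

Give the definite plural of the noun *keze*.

*keze* — last vowel /e/ (a front vowel) → -riv → *kezeriv*.
The plural form *kezeriv* — final consonant /v/ (non-nasal) → -u → *kezerivu*.

kezerivu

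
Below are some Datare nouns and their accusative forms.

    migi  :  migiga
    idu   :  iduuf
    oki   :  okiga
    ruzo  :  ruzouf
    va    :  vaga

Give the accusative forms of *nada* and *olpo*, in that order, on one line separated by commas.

The pattern is rounding harmony: -uf when the last vowel of the stem is a rounded vowel (*idu*, *ruzo*); -ga when the last vowel of the stem is an unrounded vowel (*migi*, *oki*, *va*).
Since the last vowel of *nada* is /a/ (an unrounded vowel), it takes -ga, giving *nadaga*.
Since the last vowel of *olpo* is /o/ (a rounded vowel), it takes -uf, giving *olpouf*.

nadaga, olpouf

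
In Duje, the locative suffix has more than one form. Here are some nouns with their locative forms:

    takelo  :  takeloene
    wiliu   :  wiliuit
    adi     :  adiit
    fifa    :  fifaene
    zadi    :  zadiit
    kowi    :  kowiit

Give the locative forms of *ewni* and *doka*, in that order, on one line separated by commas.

Looking at the last vowel of each stem: -it when the last vowel of the stem is a high vowel (*wiliu*, *adi*, *zadi*, *kowi*); -ene when the last vowel of the stem is a non-high vowel (*takelo*, *fifa*).
Since the last vowel of *ewni* is /i/ (a high vowel), it takes -it, giving *ewniit*.
*doka*: last vowel = /a/, a non-high vowel → -ene → *dokaene*.

ewniit, dokaene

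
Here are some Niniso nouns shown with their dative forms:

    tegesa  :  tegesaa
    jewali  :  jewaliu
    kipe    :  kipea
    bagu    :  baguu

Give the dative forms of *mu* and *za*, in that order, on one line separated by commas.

The suffix is conditioned by the last vowel: -u when the last vowel of the stem is a high vowel (*jewali*, *bagu*); -a when the last vowel of the stem is a non-high vowel (*tegesa*, *kipe*).
The last vowel of *mu* is /u/, which is a high vowel, so the suffix is -u, giving *muu*.
*za*: last vowel = /a/, a non-high vowel → -a → *zaa*.

muu, zaa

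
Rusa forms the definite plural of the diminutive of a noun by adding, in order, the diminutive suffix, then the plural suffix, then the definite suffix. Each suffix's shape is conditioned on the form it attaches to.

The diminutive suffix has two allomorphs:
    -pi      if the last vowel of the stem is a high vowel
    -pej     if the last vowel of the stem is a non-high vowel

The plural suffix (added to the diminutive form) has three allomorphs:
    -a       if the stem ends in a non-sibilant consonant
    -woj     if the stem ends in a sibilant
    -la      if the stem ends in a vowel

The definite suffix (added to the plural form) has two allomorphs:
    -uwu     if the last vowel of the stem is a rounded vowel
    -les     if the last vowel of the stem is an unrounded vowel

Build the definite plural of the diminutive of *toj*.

tojpejales

*toj*: last vowel = /o/, a non-high vowel → -pej → *tojpej*.
The diminutive form *tojpej* — final sound /j/ (a non-sibilant consonant) → -a → *tojpeja*.
The last vowel of the plural form *tojpeja* is /a/, which is an unrounded vowel, so the definite suffix is -les, giving *tojpejales*.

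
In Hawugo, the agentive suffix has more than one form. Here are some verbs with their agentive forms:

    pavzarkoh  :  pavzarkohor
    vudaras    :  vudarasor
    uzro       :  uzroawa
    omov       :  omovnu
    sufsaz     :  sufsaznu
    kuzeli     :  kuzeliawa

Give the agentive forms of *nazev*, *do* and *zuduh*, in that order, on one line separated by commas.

nazevnu, doawa, zuduhor

The alternation tracks the final sound of the stem — -or when the stem ends in a voiceless consonant (*pavzarkoh*, *vudaras*); -nu when the stem ends in a voiced consonant (*omov*, *sufsaz*); -awa when the stem ends in a vowel (*uzro*, *kuzeli*).
*nazev* — final sound /v/ (a voiced consonant) → -nu → *nazevnu*.
The final sound of *do* is /o/, which is a vowel, so the suffix is -awa, giving *doawa*.
The final sound of *zuduh* is /h/, which is a voiceless consonant, so the suffix is -or, giving *zuduhor*.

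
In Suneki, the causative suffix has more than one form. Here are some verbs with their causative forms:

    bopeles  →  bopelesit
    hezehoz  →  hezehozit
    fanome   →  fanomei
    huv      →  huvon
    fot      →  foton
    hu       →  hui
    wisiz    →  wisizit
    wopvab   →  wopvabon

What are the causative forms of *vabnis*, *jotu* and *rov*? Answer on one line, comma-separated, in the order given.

The alternation tracks the final sound of the stem — -it when the stem ends in a sibilant (*bopeles*, *hezehoz*, *wisiz*); -on when the stem ends in a non-sibilant consonant (*huv*, *fot*, *wopvab*); -i when the stem ends in a vowel (*fanome*, *hu*).
The final sound of *vabnis* is /s/, which is a sibilant, so the suffix is -it, giving *vabnisit*.
The final sound of *jotu* is /u/, which is a vowel, so the suffix is -i, giving *jotui*.
Since the final sound of *rov* is /v/ (a non-sibilant consonant), it takes -on, giving *rovon*.

vabnisit, jotui, rovon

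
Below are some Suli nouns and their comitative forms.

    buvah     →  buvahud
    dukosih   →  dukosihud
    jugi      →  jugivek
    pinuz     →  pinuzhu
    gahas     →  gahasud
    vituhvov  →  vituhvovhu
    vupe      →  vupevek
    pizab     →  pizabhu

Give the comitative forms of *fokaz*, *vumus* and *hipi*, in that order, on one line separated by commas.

The suffix is conditioned by the final sound: -ud when the stem ends in a voiceless consonant (*buvah*, *dukosih*, *gahas*); -hu when the stem ends in a voiced consonant (*pinuz*, *vituhvov*, *pizab*); -vek when the stem ends in a vowel (*jugi*, *vupe*).
*fokaz*: final sound = /z/, a voiced consonant → -hu → *fokazhu*.
The final sound of *vumus* is /s/, which is a voiceless consonant, so the suffix is -ud, giving *vumusud*.
Since the final sound of *hipi* is /i/ (a vowel), it takes -vek, giving *hipivek*.

fokazhu, vumusud, hipivek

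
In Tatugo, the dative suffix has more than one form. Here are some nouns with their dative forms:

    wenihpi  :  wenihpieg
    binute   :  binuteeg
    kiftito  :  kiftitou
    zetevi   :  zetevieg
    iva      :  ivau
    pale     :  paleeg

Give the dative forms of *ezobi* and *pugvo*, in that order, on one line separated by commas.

The suffix is conditioned by the last vowel: -eg when the last vowel of the stem is a front vowel (*wenihpi*, *binute*, *zetevi*, *pale*); -u when the last vowel of the stem is a back vowel (*kiftito*, *iva*).
*ezobi* — last vowel /i/ (a front vowel) → -eg → *ezobieg*.
The last vowel of *pugvo* is /o/, which is a back vowel, so the suffix is -u, giving *pugvou*.

ezobieg, pugvou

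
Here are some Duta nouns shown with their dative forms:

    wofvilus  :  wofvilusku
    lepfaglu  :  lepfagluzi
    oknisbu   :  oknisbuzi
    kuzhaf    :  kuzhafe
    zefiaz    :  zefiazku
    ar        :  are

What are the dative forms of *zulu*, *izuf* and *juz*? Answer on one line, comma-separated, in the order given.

Looking at the final sound of each stem: -ku when the stem ends in a sibilant (*wofvilus*, *zefiaz*); -e when the stem ends in a non-sibilant consonant (*kuzhaf*, *ar*); -zi when the stem ends in a vowel (*lepfaglu*, *oknisbu*).
Since the final sound of *zulu* is /u/ (a vowel), it takes -zi, giving *zuluzi*.
*izuf*: final sound = /f/, a non-sibilant consonant → -e → *izufe*.
The final sound of *juz* is /z/, which is a sibilant, so the suffix is -ku, giving *juzku*.

zuluzi, izufe, juzku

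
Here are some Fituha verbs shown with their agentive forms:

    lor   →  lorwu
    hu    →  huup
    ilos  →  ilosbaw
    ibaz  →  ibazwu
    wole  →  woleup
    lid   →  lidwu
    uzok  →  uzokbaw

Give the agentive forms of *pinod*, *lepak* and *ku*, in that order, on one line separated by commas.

The alternation tracks the final sound of the stem — -baw when the stem ends in a voiceless consonant (*ilos*, *uzok*); -wu when the stem ends in a voiced consonant (*lor*, *ibaz*, *lid*); -up when the stem ends in a vowel (*hu*, *wole*).
Since the final sound of *pinod* is /d/ (a voiced consonant), it takes -wu, giving *pinodwu*.
*lepak*: final sound = /k/, a voiceless consonant → -baw → *lepakbaw*.
*ku*: final sound = /u/, a vowel → -up → *kuup*.

pinodwu, lepakbaw, kuup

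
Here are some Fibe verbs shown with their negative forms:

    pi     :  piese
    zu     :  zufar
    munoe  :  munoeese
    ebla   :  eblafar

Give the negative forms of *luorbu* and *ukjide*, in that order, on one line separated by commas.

Looking at the last vowel of each stem: -ese when the last vowel of the stem is a front vowel (*pi*, *munoe*); -far when the last vowel of the stem is a back vowel (*zu*, *ebla*).
*luorbu*: last vowel = /u/, a back vowel → -far → *luorbufar*.
*ukjide*: last vowel = /e/, a front vowel → -ese → *ukjideese*.

luorbufar, ukjideese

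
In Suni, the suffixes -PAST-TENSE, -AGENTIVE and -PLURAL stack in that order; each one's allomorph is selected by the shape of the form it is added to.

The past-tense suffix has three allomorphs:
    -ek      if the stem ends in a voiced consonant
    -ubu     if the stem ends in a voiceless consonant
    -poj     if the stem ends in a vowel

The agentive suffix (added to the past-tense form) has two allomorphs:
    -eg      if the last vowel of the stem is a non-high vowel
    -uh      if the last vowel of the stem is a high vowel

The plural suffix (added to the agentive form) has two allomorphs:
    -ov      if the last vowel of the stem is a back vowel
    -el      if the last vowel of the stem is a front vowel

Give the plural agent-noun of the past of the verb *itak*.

Since the final sound of *itak* is /k/ (a voiceless consonant), it takes -ubu, giving *itakubu*.
The last vowel of the past-tense form *itakubu* is /u/, which is a high vowel, so the agentive suffix is -uh, giving *itakubuuh*.
The last vowel of the agentive form *itakubuuh* is /u/, which is a back vowel, so the plural suffix is -ov, giving *itakubuuhov*.

itakubuuhov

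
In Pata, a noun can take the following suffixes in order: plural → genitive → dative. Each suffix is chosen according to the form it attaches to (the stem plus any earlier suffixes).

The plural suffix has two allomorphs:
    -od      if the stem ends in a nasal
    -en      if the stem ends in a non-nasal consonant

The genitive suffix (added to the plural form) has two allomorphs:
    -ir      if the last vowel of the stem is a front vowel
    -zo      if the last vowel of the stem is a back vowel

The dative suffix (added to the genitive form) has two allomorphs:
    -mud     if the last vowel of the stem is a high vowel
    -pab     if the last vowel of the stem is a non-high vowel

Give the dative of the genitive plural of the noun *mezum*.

*mezum* — final consonant /m/ (a nasal) → -od → *mezumod*.
The plural form *mezumod*: last vowel = /o/, a back vowel → -zo → *mezumodzo*.
The last vowel of the genitive form *mezumodzo* is /o/, which is a non-high vowel, so the dative suffix is -pab, giving *mezumodzopab*.

mezumodzopab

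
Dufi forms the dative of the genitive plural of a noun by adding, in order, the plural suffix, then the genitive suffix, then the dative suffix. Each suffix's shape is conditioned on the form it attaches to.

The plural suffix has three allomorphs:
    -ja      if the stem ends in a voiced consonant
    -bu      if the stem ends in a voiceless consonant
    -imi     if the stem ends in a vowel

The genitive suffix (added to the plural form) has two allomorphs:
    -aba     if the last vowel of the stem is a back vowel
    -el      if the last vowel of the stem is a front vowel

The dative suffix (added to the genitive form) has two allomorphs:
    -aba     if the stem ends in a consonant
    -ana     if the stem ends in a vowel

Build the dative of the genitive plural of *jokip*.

Since the final sound of *jokip* is /p/ (a voiceless consonant), it takes -bu, giving *jokipbu*.
The last vowel of the plural form *jokipbu* is /u/, which is a back vowel, so the genitive suffix is -aba, giving *jokipbuaba*.
Since the final sound of the genitive form *jokipbuaba* is /a/ (a vowel), it takes -ana, giving *jokipbuabaana*.

jokipbuabaana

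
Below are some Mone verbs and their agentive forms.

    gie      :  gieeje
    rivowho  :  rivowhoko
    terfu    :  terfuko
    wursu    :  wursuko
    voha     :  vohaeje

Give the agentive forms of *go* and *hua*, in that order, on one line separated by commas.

The alternation tracks the last vowel of the stem — -ko when the last vowel of the stem is a rounded vowel (*rivowho*, *terfu*, *wursu*); -eje when the last vowel of the stem is an unrounded vowel (*gie*, *voha*).
The last vowel of *go* is /o/, which is a rounded vowel, so the suffix is -ko, giving *goko*.
*hua*: last vowel = /a/, an unrounded vowel → -eje → *huaeje*.

goko, huaeje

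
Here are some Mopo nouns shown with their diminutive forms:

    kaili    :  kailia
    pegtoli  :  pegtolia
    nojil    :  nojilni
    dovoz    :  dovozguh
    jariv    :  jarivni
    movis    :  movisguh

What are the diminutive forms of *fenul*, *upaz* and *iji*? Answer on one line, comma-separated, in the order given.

The suffix is conditioned by the final sound: -guh when the stem ends in a sibilant (*dovoz*, *movis*); -ni when the stem ends in a non-sibilant consonant (*nojil*, *jariv*); -a when the stem ends in a vowel (*kaili*, *pegtoli*).
The final sound of *fenul* is /l/, which is a non-sibilant consonant, so the suffix is -ni, giving *fenulni*.
Since the final sound of *upaz* is /z/ (a sibilant), it takes -guh, giving *upazguh*.
Since the final sound of *iji* is /i/ (a vowel), it takes -a, giving *ijia*.

fenulni, upazguh, ijia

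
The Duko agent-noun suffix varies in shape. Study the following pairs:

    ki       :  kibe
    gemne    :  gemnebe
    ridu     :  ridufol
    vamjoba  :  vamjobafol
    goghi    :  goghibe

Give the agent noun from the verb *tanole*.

The suffix is conditioned by the last vowel: -be when the last vowel of the stem is a front vowel (*ki*, *gemne*, *goghi*); -fol when the last vowel of the stem is a back vowel (*ridu*, *vamjoba*).
*tanole* — last vowel /e/ (a front vowel) → -be → *tanolebe*.

tanolebe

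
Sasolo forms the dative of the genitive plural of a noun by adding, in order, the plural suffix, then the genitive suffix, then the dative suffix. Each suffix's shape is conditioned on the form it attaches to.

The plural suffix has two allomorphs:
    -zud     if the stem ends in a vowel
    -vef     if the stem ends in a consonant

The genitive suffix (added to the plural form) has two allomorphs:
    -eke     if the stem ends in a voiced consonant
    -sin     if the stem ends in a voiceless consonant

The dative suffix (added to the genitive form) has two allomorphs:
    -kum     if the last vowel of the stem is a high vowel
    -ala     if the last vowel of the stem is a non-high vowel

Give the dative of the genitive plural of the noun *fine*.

finezudekeala

Since the final sound of *fine* is /e/ (a vowel), it takes -zud, giving *finezud*.
The final consonant of the plural form *finezud* is /d/, which is voiced, so the genitive suffix is -eke, giving *finezudeke*.
Since the last vowel of the genitive form *finezudeke* is /e/ (a non-high vowel), it takes -ala, giving *finezudekeala*.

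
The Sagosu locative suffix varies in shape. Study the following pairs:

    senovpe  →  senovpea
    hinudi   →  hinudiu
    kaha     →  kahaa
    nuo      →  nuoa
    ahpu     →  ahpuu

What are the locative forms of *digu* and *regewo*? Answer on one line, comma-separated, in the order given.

diguu, regewoa

The pattern is height harmony: -u when the last vowel of the stem is a high vowel (*hinudi*, *ahpu*); -a when the last vowel of the stem is a non-high vowel (*senovpe*, *kaha*, *nuo*).
The last vowel of *digu* is /u/, which is a high vowel, so the suffix is -u, giving *diguu*.
*regewo*: last vowel = /o/, a non-high vowel → -a → *regewoa*.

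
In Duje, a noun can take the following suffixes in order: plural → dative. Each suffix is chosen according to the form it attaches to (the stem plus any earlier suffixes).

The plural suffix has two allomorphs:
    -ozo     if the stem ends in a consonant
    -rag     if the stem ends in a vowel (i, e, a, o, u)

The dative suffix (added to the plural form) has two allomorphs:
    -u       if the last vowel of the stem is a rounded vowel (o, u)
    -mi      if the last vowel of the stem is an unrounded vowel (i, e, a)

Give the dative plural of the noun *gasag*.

The final sound of *gasag* is /g/, which is a consonant, so the plural suffix is -ozo, giving *gasagozo*.
Since the last vowel of the plural form *gasagozo* is /o/ (a rounded vowel), it takes -u, giving *gasagozou*.

gasagozou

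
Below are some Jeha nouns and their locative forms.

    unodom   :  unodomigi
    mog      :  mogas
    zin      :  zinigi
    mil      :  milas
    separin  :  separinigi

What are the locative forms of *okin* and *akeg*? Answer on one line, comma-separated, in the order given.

okinigi, akegas

Looking at the final consonant of each stem: -igi when the stem ends in a nasal (*unodom*, *zin*, *separin*); -as when the stem ends in a non-nasal consonant (*mog*, *mil*).
The final consonant of *okin* is /n/, which is a nasal, so the suffix is -igi, giving *okinigi*.
*akeg* — final consonant /g/ (non-nasal) → -as → *akegas*.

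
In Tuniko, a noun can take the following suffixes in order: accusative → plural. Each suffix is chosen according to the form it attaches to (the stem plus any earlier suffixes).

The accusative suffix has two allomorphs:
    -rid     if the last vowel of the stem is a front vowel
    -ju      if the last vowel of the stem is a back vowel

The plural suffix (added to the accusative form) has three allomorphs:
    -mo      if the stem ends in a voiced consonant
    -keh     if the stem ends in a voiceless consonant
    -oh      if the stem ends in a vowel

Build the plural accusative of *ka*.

*ka* — last vowel /a/ (a back vowel) → -ju → *kaju*.
The final sound of the accusative form *kaju* is /u/, which is a vowel, so the plural suffix is -oh, giving *kajuoh*.

kajuoh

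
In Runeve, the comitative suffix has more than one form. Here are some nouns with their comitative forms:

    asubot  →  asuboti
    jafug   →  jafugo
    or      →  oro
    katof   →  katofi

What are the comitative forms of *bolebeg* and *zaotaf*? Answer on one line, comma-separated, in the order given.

Looking at the final consonant of each stem: -i when the stem ends in a voiceless consonant (*asubot*, *katof*); -o when the stem ends in a voiced consonant (*jafug*, *or*).
The final consonant of *bolebeg* is /g/, which is voiced, so the suffix is -o, giving *bolebego*.
*zaotaf*: final consonant = /f/, voiceless → -i → *zaotafi*.

bolebego, zaotafi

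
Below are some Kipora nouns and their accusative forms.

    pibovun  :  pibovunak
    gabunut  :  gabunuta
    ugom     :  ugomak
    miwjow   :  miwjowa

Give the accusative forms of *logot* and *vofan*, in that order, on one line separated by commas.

Looking at the final consonant of each stem: -ak when the stem ends in a nasal (*pibovun*, *ugom*); -a when the stem ends in a non-nasal consonant (*gabunut*, *miwjow*).
Since the final consonant of *logot* is /t/ (non-nasal), it takes -a, giving *logota*.
The final consonant of *vofan* is /n/, which is a nasal, so the suffix is -ak, giving *vofanak*.

logota, vofanak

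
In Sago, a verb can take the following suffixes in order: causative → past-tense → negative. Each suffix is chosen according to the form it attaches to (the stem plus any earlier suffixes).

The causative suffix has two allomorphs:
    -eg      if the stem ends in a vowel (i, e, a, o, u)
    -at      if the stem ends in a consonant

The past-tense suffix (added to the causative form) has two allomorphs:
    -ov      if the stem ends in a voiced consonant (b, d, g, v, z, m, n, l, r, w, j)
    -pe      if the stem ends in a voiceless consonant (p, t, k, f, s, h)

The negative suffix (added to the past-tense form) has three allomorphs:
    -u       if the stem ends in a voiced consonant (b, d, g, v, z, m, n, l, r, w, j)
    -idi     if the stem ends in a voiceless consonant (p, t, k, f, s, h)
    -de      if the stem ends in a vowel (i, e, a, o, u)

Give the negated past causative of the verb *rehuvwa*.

*rehuvwa*: final sound = /a/, a vowel → -eg → *rehuvwaeg*.
Since the final consonant of the causative form *rehuvwaeg* is /g/ (voiced), it takes -ov, giving *rehuvwaegov*.
The final sound of the past-tense form *rehuvwaegov* is /v/, which is a voiced consonant, so the negative suffix is -u, giving *rehuvwaegovu*.

rehuvwaegovu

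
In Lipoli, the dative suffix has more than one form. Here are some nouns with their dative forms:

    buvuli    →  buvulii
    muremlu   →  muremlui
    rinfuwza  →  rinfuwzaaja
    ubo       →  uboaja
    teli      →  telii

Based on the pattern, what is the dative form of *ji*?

jii

The pattern is height harmony: -i when the last vowel of the stem is a high vowel (*buvuli*, *muremlu*, *teli*); -aja when the last vowel of the stem is a non-high vowel (*rinfuwza*, *ubo*).
*ji* — last vowel /i/ (a high vowel) → -i → *jii*.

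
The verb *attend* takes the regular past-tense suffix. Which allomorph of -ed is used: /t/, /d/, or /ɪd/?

The stem *attend* ends in /t/ or /d/.
The -ed suffix is realized as /ɪd/ after /t, d/; as /t/ after other voiceless consonants; and as /d/ after other voiced sounds.
So -ed on *attend* is pronounced /ɪd/.

/ɪd/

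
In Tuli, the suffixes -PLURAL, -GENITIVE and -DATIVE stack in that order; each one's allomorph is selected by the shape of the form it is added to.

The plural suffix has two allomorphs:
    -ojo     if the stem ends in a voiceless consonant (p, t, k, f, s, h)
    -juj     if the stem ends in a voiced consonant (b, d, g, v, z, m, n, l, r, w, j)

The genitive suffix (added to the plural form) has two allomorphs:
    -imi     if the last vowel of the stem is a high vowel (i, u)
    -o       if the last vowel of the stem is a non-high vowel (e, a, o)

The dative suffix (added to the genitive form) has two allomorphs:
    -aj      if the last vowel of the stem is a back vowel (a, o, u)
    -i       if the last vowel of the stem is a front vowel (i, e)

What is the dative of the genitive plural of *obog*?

obogjujimii

*obog*: final consonant = /g/, voiced → -juj → *obogjuj*.
The last vowel of the plural form *obogjuj* is /u/, which is a high vowel, so the genitive suffix is -imi, giving *obogjujimi*.
The genitive form *obogjujimi*: last vowel = /i/, a front vowel → -i → *obogjujimii*.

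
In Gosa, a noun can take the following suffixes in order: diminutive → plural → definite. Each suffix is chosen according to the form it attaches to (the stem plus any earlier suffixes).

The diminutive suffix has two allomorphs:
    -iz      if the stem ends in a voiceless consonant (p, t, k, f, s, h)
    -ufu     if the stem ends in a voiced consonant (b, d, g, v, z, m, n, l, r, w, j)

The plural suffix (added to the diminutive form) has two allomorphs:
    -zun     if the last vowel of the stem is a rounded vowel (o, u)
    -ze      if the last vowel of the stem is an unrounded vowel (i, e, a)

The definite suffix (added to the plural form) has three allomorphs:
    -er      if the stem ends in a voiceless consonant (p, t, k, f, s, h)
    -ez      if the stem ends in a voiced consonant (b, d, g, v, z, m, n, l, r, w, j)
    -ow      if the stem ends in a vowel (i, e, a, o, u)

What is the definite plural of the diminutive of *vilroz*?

vilrozufuzunez

The final consonant of *vilroz* is /z/, which is voiced, so the diminutive suffix is -ufu, giving *vilrozufu*.
The diminutive form *vilrozufu*: last vowel = /u/, a rounded vowel → -zun → *vilrozufuzun*.
The plural form *vilrozufuzun* — final sound /n/ (a voiced consonant) → -ez → *vilrozufuzunez*.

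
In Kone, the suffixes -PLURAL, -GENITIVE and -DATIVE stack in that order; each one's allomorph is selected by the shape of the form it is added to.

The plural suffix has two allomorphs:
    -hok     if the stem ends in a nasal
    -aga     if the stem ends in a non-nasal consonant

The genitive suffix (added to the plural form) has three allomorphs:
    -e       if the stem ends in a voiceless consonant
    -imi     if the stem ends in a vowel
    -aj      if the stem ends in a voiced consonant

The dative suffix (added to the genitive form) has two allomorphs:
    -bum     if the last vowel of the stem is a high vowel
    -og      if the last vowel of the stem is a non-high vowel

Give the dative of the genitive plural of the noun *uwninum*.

*uwninum*: final consonant = /m/, a nasal → -hok → *uwninumhok*.
The plural form *uwninumhok*: final sound = /k/, a voiceless consonant → -e → *uwninumhoke*.
The genitive form *uwninumhoke*: last vowel = /e/, a non-high vowel → -og → *uwninumhokeog*.

uwninumhokeog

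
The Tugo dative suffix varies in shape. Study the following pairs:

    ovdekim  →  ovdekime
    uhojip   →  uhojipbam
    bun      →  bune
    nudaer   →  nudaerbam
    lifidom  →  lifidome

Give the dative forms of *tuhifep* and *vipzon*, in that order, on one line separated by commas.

The pattern is nasality of the final consonant: -e when the stem ends in a nasal (*ovdekim*, *bun*, *lifidom*); -bam when the stem ends in a non-nasal consonant (*uhojip*, *nudaer*).
The final consonant of *tuhifep* is /p/, which is non-nasal, so the suffix is -bam, giving *tuhifepbam*.
Since the final consonant of *vipzon* is /n/ (a nasal), it takes -e, giving *vipzone*.

tuhifepbam, vipzone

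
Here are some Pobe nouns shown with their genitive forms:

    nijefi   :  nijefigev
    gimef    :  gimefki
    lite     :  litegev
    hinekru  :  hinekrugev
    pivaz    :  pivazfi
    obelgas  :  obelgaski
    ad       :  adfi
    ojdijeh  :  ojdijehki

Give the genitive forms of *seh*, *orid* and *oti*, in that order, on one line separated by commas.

sehki, oridfi, otigev

The pattern is voicing of the final sound: -ki when the stem ends in a voiceless consonant (*gimef*, *obelgas*, *ojdijeh*); -fi when the stem ends in a voiced consonant (*pivaz*, *ad*); -gev when the stem ends in a vowel (*nijefi*, *lite*, *hinekru*).
Since the final sound of *seh* is /h/ (a voiceless consonant), it takes -ki, giving *sehki*.
*orid* — final sound /d/ (a voiced consonant) → -fi → *oridfi*.
Since the final sound of *oti* is /i/ (a vowel), it takes -gev, giving *otigev*.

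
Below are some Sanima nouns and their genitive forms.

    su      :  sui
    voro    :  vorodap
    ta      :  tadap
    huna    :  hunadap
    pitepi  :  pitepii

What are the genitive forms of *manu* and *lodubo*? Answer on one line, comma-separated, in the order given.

The suffix is conditioned by the last vowel: -i when the last vowel of the stem is a high vowel (*su*, *pitepi*); -dap when the last vowel of the stem is a non-high vowel (*voro*, *ta*, *huna*).
Since the last vowel of *manu* is /u/ (a high vowel), it takes -i, giving *manui*.
Since the last vowel of *lodubo* is /o/ (a non-high vowel), it takes -dap, giving *lodubodap*.

manui, lodubodap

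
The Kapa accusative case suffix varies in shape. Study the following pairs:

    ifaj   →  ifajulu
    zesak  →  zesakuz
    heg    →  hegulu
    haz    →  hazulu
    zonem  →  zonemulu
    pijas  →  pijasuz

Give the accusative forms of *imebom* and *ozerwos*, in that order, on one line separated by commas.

imebomulu, ozerwosuz

The alternation tracks the final consonant of the stem — -uz when the stem ends in a voiceless consonant (*zesak*, *pijas*); -ulu when the stem ends in a voiced consonant (*ifaj*, *heg*, *haz*, *zonem*).
*imebom*: final consonant = /m/, voiced → -ulu → *imebomulu*.
*ozerwos* — final consonant /s/ (voiceless) → -uz → *ozerwosuz*.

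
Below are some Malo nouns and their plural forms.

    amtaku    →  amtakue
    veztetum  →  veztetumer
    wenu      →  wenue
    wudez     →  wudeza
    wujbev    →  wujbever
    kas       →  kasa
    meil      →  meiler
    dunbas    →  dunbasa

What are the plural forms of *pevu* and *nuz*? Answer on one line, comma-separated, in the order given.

The alternation tracks the final sound of the stem — -a when the stem ends in a sibilant (*wudez*, *kas*, *dunbas*); -er when the stem ends in a non-sibilant consonant (*veztetum*, *wujbev*, *meil*); -e when the stem ends in a vowel (*amtaku*, *wenu*).
*pevu*: final sound = /u/, a vowel → -e → *pevue*.
The final sound of *nuz* is /z/, which is a sibilant, so the suffix is -a, giving *nuza*.

pevue, nuza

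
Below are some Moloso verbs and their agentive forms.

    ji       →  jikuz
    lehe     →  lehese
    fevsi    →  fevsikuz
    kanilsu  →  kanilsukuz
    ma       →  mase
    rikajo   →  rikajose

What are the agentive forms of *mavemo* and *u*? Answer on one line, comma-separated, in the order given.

Looking at the last vowel of each stem: -kuz when the last vowel of the stem is a high vowel (*ji*, *fevsi*, *kanilsu*); -se when the last vowel of the stem is a non-high vowel (*lehe*, *ma*, *rikajo*).
*mavemo*: last vowel = /o/, a non-high vowel → -se → *mavemose*.
*u*: last vowel = /u/, a high vowel → -kuz → *ukuz*.

mavemose, ukuz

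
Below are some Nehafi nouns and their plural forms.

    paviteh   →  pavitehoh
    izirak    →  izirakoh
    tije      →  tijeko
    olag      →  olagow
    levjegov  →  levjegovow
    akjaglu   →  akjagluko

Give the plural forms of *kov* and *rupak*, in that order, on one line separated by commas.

kovow, rupakoh

The pattern is voicing of the final sound: -oh when the stem ends in a voiceless consonant (*paviteh*, *izirak*); -ow when the stem ends in a voiced consonant (*olag*, *levjegov*); -ko when the stem ends in a vowel (*tije*, *akjaglu*).
The final sound of *kov* is /v/, which is a voiced consonant, so the suffix is -ow, giving *kovow*.
Since the final sound of *rupak* is /k/ (a voiceless consonant), it takes -oh, giving *rupakoh*.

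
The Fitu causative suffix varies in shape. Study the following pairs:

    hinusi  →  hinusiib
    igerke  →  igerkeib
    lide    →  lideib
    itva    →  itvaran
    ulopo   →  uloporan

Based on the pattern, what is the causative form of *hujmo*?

hujmoran

The alternation tracks the last vowel of the stem — -ib when the last vowel of the stem is a front vowel (*hinusi*, *igerke*, *lide*); -ran when the last vowel of the stem is a back vowel (*itva*, *ulopo*).
*hujmo* — last vowel /o/ (a back vowel) → -ran → *hujmoran*.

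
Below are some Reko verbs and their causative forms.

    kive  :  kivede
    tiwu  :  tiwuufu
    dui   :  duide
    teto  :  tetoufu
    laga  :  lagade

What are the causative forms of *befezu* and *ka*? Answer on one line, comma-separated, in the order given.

befezuufu, kade

Looking at the last vowel of each stem: -ufu when the last vowel of the stem is a rounded vowel (*tiwu*, *teto*); -de when the last vowel of the stem is an unrounded vowel (*kive*, *dui*, *laga*).
*befezu*: last vowel = /u/, a rounded vowel → -ufu → *befezuufu*.
Since the last vowel of *ka* is /a/ (an unrounded vowel), it takes -de, giving *kade*.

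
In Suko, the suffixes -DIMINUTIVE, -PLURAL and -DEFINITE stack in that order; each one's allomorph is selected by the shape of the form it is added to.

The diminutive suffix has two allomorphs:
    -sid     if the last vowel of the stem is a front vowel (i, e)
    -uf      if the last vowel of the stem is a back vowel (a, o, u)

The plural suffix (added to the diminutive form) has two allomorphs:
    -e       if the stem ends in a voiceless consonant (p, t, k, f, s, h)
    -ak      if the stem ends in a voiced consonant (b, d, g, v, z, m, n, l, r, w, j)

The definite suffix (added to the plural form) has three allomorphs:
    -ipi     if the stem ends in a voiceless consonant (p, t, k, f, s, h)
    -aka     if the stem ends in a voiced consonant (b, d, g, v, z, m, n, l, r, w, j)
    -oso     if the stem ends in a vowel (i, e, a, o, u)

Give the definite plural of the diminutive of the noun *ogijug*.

ogijugufeoso

*ogijug* — last vowel /u/ (a back vowel) → -uf → *ogijuguf*.
The diminutive form *ogijuguf*: final consonant = /f/, voiceless → -e → *ogijugufe*.
Since the final sound of the plural form *ogijugufe* is /e/ (a vowel), it takes -oso, giving *ogijugufeoso*.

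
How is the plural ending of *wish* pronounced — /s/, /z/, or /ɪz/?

The stem *wish* ends in a sibilant (/s, z, ʃ, ʒ, tʃ, dʒ/).
The plural suffix surfaces as /ɪz/ after sibilants, /s/ after other voiceless consonants, and /z/ after other voiced sounds.
So the plural -s on *wish* is pronounced /ɪz/.

/ɪz/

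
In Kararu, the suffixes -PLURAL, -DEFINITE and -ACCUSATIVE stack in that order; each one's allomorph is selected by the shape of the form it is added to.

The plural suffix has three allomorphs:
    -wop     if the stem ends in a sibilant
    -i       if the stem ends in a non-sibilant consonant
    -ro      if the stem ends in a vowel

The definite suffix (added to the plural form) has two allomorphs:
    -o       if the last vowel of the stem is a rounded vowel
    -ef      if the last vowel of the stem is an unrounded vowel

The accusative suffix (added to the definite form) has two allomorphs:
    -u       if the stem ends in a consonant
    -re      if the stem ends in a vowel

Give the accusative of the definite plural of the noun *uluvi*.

The final sound of *uluvi* is /i/, which is a vowel, so the plural suffix is -ro, giving *uluviro*.
The plural form *uluviro* — last vowel /o/ (a rounded vowel) → -o → *uluviroo*.
The final sound of the definite form *uluviroo* is /o/, which is a vowel, so the accusative suffix is -re, giving *uluviroore*.

uluviroore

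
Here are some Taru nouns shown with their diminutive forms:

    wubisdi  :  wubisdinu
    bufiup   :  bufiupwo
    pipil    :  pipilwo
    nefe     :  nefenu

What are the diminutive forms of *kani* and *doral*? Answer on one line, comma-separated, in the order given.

The suffix is conditioned by the final sound: -wo when the stem ends in a consonant (*bufiup*, *pipil*); -nu when the stem ends in a vowel (*wubisdi*, *nefe*).
*kani*: final sound = /i/, a vowel → -nu → *kaninu*.
The final sound of *doral* is /l/, which is a consonant, so the suffix is -wo, giving *doralwo*.

kaninu, doralwo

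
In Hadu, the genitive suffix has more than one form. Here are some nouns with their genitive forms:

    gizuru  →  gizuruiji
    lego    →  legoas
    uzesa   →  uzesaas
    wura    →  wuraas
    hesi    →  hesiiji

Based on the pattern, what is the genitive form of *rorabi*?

rorabiiji

The alternation tracks the last vowel of the stem — -iji when the last vowel of the stem is a high vowel (*gizuru*, *hesi*); -as when the last vowel of the stem is a non-high vowel (*lego*, *uzesa*, *wura*).
Since the last vowel of *rorabi* is /i/ (a high vowel), it takes -iji, giving *rorabiiji*.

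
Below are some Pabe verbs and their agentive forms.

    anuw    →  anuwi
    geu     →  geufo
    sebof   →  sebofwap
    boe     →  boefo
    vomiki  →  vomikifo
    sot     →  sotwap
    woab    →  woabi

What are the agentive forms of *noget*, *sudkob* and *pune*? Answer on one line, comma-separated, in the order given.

nogetwap, sudkobi, punefo

The pattern is voicing of the final sound: -wap when the stem ends in a voiceless consonant (*sebof*, *sot*); -i when the stem ends in a voiced consonant (*anuw*, *woab*); -fo when the stem ends in a vowel (*geu*, *boe*, *vomiki*).
*noget* — final sound /t/ (a voiceless consonant) → -wap → *nogetwap*.
*sudkob* — final sound /b/ (a voiced consonant) → -i → *sudkobi*.
The final sound of *pune* is /e/, which is a vowel, so the suffix is -fo, giving *punefo*.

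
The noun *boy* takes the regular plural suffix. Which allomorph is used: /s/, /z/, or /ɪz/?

The stem *boy* ends in a voiced non-sibilant sound.
The plural suffix surfaces as /ɪz/ after sibilants, /s/ after other voiceless consonants, and /z/ after other voiced sounds.
So the plural -s on *boy* is pronounced /z/.

/z/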